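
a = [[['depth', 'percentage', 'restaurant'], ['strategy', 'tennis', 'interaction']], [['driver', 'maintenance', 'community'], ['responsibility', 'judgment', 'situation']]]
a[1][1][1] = 'judgment'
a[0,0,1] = 'percentage'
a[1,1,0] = 'responsibility'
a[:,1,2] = ['interaction', 'situation']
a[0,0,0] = 'depth'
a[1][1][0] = 'responsibility'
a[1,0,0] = 'driver'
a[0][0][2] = 'restaurant'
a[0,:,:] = [['depth', 'percentage', 'restaurant'], ['strategy', 'tennis', 'interaction']]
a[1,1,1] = 'judgment'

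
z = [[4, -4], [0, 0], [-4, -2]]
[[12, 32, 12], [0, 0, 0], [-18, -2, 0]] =z @ [[4, 3, 1], [1, -5, -2]]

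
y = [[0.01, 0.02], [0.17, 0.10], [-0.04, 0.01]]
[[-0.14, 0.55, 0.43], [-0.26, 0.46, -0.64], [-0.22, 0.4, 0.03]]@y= [[0.07, 0.06], [0.10, 0.03], [0.06, 0.04]]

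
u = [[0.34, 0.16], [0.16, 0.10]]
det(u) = 0.008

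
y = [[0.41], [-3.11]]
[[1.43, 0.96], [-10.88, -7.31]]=y @ [[3.5,2.35]]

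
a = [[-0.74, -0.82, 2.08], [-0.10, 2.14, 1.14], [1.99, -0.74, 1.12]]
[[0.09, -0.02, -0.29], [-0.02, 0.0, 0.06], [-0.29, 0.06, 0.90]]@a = [[-0.64, 0.10, -0.16], [0.13, -0.03, 0.03], [2.0, -0.3, 0.47]]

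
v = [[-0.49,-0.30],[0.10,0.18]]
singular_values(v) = [0.6, 0.1]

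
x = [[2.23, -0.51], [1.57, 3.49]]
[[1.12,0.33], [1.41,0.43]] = x @ [[0.54, 0.16],[0.16, 0.05]]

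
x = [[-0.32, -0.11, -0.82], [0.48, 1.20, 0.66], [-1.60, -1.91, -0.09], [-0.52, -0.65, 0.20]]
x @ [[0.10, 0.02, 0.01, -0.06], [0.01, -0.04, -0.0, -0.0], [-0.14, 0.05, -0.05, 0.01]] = [[0.08,  -0.04,  0.04,  0.01], [-0.03,  -0.01,  -0.03,  -0.02], [-0.17,  0.04,  -0.01,  0.1], [-0.09,  0.03,  -0.02,  0.03]]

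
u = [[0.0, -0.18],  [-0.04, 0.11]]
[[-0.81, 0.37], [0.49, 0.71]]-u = [[-0.81, 0.55], [0.53, 0.6]]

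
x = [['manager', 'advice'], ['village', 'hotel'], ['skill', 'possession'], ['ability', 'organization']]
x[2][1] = 'possession'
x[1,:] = ['village', 'hotel']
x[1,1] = 'hotel'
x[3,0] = 'ability'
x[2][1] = 'possession'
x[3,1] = 'organization'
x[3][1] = 'organization'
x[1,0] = 'village'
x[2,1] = 'possession'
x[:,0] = ['manager', 'village', 'skill', 'ability']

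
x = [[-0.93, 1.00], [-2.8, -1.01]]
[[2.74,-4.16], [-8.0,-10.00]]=x@[[1.40, 3.80], [4.04, -0.63]]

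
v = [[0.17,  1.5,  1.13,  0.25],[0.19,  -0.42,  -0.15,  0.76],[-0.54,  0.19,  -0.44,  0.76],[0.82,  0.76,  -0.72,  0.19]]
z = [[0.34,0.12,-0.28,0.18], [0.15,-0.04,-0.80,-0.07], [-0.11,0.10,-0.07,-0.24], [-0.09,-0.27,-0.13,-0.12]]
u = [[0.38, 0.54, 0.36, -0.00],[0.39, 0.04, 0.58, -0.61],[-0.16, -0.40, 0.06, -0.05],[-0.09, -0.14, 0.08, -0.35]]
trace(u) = 0.13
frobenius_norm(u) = 1.33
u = z @ v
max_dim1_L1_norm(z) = 1.06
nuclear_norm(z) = 1.71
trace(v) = -0.50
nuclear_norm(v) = 5.07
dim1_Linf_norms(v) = [1.5, 0.76, 0.76, 0.82]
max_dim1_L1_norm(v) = 3.05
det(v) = -1.90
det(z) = -0.01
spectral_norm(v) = 1.96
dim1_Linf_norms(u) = [0.54, 0.61, 0.4, 0.35]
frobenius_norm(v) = 2.71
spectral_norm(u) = 1.08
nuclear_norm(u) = 2.12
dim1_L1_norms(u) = [1.28, 1.62, 0.67, 0.66]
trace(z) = 0.11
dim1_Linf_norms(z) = [0.34, 0.8, 0.24, 0.27]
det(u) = 0.01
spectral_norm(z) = 0.89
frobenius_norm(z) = 1.05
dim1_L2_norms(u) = [0.75, 0.93, 0.44, 0.4]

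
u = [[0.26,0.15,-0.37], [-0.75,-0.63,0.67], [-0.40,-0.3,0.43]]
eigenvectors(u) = [[0.02, -0.51, 0.75], [-0.94, 0.69, -0.59], [-0.34, 0.51, 0.29]]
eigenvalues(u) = [-0.37, 0.43, 0.0]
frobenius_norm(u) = 1.44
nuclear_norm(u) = 1.58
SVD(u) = [[-0.32, -0.84, 0.45],[0.83, -0.48, -0.3],[0.46, 0.27, 0.84]] @ diag([1.431462390647783, 0.14531146647408894, 4.3267587601810204e-05]) @ [[-0.62, -0.49, 0.61], [0.21, 0.64, 0.74], [0.75, -0.59, 0.29]]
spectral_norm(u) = 1.43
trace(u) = 0.06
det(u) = -0.00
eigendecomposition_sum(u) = [[0.01, 0.01, -0.00], [-0.42, -0.44, 0.18], [-0.15, -0.16, 0.07]] + [[0.25, 0.14, -0.37], [-0.33, -0.19, 0.49], [-0.25, -0.14, 0.36]] + [[0.00, -0.0, 0.00], [-0.00, 0.0, -0.0], [0.00, -0.00, 0.0]]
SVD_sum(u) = [[0.29, 0.23, -0.28], [-0.74, -0.59, 0.72], [-0.41, -0.33, 0.4]] + [[-0.03, -0.08, -0.09], [-0.01, -0.04, -0.05], [0.01, 0.03, 0.03]] + [[0.00, -0.0, 0.0], [-0.0, 0.00, -0.00], [0.00, -0.00, 0.0]]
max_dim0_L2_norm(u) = 0.89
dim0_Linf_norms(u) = [0.75, 0.63, 0.67]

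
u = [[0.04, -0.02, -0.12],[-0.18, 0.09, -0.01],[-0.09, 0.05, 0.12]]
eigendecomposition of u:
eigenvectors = [[-0.48+0.00j,  0.40-0.09j,  (0.4+0.09j)], [0.58+0.00j,  (0.9+0j),  (0.9-0j)], [0.66+0.00j,  (-0.07-0.09j),  -0.07+0.09j]]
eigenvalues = [(0.23+0j), (0.01+0.02j), (0.01-0.02j)]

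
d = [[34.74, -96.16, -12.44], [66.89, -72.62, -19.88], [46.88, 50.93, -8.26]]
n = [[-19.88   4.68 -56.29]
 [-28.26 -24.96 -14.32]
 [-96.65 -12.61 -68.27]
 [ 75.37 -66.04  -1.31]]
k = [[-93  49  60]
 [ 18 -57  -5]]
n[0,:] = [-19.88, 4.68, -56.29]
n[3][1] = -66.04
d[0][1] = -96.16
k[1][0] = 18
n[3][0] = 75.37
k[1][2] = -5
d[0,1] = -96.16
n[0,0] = -19.88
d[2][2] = -8.26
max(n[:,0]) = 75.37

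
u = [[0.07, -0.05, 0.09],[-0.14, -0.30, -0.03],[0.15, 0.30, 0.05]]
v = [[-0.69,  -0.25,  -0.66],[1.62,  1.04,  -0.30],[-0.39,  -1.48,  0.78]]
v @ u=[[-0.11, -0.09, -0.09], [-0.08, -0.48, 0.10], [0.3, 0.70, 0.05]]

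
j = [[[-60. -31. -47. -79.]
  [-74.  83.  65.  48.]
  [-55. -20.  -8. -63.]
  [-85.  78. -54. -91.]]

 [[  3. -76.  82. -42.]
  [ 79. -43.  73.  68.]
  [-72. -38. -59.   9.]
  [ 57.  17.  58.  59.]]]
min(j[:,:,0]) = -85.0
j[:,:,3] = [[-79.0, 48.0, -63.0, -91.0], [-42.0, 68.0, 9.0, 59.0]]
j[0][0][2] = -47.0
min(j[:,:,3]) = -91.0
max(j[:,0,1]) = -31.0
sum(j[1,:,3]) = 94.0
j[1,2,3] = 9.0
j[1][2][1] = -38.0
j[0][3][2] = -54.0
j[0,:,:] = [[-60.0, -31.0, -47.0, -79.0], [-74.0, 83.0, 65.0, 48.0], [-55.0, -20.0, -8.0, -63.0], [-85.0, 78.0, -54.0, -91.0]]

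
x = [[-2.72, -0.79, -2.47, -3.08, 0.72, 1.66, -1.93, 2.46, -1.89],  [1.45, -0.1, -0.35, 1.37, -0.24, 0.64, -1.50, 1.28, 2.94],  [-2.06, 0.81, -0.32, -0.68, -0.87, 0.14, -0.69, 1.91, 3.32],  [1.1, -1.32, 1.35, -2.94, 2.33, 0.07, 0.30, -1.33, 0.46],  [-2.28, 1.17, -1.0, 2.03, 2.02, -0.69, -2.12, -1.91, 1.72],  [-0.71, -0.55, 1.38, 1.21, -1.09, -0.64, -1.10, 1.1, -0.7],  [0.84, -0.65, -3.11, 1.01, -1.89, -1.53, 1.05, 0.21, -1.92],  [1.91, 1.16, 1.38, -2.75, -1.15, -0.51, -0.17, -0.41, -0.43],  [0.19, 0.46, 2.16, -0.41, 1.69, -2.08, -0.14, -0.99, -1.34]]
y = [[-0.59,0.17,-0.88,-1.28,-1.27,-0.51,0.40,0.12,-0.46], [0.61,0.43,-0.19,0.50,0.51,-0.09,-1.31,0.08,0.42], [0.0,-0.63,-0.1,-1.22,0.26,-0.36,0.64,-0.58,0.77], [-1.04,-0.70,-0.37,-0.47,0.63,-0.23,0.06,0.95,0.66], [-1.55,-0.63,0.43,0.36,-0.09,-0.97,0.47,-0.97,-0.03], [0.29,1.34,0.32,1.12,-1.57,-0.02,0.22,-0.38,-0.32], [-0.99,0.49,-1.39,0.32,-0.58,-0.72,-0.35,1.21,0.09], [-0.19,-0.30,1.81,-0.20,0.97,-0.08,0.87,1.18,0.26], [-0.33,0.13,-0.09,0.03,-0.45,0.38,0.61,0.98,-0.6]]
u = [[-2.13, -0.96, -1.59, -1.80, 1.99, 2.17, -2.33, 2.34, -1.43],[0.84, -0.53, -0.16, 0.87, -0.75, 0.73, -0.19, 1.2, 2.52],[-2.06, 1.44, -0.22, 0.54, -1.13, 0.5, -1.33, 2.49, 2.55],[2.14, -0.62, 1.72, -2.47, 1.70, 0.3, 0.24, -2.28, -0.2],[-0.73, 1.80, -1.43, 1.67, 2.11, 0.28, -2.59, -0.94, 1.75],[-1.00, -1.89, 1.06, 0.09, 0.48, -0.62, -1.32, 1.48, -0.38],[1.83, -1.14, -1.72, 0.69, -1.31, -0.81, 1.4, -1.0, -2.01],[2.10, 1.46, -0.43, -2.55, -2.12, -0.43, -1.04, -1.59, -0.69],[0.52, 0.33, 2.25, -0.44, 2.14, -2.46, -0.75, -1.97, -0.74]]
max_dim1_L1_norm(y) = 6.14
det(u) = -3698.18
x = u + y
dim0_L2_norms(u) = [4.86, 3.74, 4.12, 4.51, 4.92, 3.6, 4.4, 5.37, 4.82]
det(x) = -72110.13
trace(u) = -4.79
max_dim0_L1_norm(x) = 15.48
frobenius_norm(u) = 13.54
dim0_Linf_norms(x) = [2.72, 1.32, 3.11, 3.08, 2.33, 2.08, 2.12, 2.46, 3.32]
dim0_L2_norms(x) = [5.0, 2.59, 5.22, 5.9, 4.45, 3.32, 3.66, 4.38, 5.71]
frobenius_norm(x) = 13.77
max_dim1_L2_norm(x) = 6.34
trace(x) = -5.40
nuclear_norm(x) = 36.79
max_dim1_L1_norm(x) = 17.72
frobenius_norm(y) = 6.40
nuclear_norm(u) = 34.19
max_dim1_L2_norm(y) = 2.57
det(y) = -0.00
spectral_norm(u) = 8.20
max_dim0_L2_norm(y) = 2.54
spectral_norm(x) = 7.12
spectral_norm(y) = 3.47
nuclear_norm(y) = 15.85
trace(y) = -0.61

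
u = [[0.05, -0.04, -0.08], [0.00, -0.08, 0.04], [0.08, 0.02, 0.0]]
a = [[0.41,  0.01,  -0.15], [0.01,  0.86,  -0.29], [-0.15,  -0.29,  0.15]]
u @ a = [[0.03, -0.01, -0.01], [-0.01, -0.08, 0.03], [0.03, 0.02, -0.02]]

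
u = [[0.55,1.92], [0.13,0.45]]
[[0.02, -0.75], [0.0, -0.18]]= u@[[-0.46, -0.59],[0.14, -0.22]]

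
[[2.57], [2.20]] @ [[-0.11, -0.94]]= [[-0.28, -2.42], [-0.24, -2.07]]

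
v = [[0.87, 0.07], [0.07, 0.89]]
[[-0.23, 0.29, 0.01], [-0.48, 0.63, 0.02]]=v@[[-0.22, 0.28, 0.01],[-0.52, 0.69, 0.02]]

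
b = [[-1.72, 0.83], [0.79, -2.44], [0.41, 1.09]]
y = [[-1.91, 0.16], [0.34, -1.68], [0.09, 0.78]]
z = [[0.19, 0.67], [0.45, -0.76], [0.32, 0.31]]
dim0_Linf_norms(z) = [0.45, 0.76]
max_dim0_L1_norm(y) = 2.62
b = y + z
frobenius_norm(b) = 3.40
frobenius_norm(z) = 1.21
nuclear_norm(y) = 3.78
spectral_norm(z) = 1.07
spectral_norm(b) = 3.06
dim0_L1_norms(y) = [2.34, 2.62]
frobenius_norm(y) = 2.69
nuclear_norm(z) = 1.64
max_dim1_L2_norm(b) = 2.56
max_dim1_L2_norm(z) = 0.88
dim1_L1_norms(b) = [2.55, 3.23, 1.5]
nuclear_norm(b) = 4.55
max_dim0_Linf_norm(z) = 0.76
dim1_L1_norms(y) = [2.07, 2.02, 0.87]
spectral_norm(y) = 2.11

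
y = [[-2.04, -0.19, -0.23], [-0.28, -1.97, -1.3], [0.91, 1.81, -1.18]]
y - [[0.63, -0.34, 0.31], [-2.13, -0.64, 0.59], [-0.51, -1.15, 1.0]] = [[-2.67, 0.15, -0.54], [1.85, -1.33, -1.89], [1.42, 2.96, -2.18]]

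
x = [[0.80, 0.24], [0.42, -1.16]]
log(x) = [[(-0.15+0.08j), (-0.04-0.37j)], [(-0.07-0.64j), (0.18+3.07j)]]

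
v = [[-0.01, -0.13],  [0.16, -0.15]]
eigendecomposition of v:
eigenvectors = [[(0.32+0.59j), 0.32-0.59j], [(0.74+0j), 0.74-0.00j]]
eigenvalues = [(-0.08+0.13j), (-0.08-0.13j)]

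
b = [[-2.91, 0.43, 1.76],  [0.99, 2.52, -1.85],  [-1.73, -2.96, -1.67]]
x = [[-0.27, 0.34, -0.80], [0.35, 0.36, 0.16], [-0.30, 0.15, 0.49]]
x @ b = [[2.51, 3.11, 0.23], [-0.94, 0.58, -0.32], [0.17, -1.2, -1.62]]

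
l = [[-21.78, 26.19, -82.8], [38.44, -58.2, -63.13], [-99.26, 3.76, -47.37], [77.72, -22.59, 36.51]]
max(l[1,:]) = 38.44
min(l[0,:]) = -82.8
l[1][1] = -58.2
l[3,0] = 77.72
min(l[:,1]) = -58.2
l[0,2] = -82.8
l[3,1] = -22.59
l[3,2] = 36.51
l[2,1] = 3.76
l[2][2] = -47.37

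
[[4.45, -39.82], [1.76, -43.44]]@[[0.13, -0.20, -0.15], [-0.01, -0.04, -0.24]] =[[0.98, 0.70, 8.89], [0.66, 1.39, 10.16]]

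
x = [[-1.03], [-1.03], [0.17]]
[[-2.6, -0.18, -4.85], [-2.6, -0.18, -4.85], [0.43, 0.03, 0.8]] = x @ [[2.52, 0.17, 4.71]]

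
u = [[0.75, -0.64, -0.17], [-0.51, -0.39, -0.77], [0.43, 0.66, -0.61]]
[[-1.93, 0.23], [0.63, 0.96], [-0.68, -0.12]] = u@[[-2.05, -0.36],[0.54, -0.60],[0.26, -0.70]]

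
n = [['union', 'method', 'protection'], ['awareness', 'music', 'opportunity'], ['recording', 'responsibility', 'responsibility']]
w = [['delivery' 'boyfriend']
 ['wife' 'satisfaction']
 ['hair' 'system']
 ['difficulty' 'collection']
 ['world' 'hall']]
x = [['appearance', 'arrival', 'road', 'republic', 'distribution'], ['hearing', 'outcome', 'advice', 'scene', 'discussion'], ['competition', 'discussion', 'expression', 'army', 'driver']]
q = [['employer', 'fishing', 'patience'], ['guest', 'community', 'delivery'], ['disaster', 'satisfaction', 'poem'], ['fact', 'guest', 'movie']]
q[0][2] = 'patience'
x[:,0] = ['appearance', 'hearing', 'competition']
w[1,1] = 'satisfaction'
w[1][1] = 'satisfaction'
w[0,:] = ['delivery', 'boyfriend']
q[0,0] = 'employer'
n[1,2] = 'opportunity'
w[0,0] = 'delivery'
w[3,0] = 'difficulty'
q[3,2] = 'movie'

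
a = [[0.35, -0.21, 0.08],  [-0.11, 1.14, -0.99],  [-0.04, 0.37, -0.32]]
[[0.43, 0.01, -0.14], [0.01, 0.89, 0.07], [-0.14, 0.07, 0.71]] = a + [[0.08,0.22,-0.22], [0.12,-0.25,1.06], [-0.10,-0.30,1.03]]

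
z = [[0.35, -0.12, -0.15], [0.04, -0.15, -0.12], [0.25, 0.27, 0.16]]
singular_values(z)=[0.44, 0.41, 0.0]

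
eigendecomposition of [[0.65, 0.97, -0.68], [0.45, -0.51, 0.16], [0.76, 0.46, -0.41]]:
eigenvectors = [[-0.58, 0.25, 0.54], [-0.39, 0.45, -0.84], [-0.71, 0.86, -0.06]]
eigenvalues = [0.46, 0.05, -0.79]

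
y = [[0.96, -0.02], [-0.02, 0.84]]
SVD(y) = [[-0.99,0.16], [0.16,0.99]] @ diag([0.9632455532033677, 0.8367544467966324]) @ [[-0.99, 0.16], [0.16, 0.99]]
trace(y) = 1.80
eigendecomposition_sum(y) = [[0.94, -0.15],  [-0.15, 0.02]] + [[0.02, 0.13],[0.13, 0.82]]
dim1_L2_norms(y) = [0.96, 0.84]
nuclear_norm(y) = 1.80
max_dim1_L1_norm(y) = 0.98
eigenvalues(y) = [0.96, 0.84]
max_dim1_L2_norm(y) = 0.96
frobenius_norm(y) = 1.28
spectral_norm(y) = 0.96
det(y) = 0.81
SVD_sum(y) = [[0.94,  -0.15], [-0.15,  0.02]] + [[0.02, 0.13], [0.13, 0.82]]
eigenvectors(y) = [[0.99,0.16], [-0.16,0.99]]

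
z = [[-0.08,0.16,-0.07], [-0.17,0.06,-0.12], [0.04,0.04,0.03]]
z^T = [[-0.08, -0.17, 0.04], [0.16, 0.06, 0.04], [-0.07, -0.12, 0.03]]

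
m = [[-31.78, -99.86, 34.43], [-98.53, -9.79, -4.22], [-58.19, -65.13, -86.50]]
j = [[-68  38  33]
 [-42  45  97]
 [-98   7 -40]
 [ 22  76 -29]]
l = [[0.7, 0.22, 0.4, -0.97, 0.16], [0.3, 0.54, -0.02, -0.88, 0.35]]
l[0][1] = 0.219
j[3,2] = -29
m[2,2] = -86.5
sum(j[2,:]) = -131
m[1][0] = -98.53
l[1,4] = 0.349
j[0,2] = 33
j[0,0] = -68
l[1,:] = [0.303, 0.538, -0.022, -0.884, 0.349]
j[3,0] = 22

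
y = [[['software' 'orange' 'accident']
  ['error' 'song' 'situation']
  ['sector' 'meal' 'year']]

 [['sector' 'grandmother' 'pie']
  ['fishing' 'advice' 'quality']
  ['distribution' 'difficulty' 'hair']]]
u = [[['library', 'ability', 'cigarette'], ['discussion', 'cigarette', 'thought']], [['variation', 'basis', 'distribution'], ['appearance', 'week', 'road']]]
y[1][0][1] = 'grandmother'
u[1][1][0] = 'appearance'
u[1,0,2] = 'distribution'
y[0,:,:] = [['software', 'orange', 'accident'], ['error', 'song', 'situation'], ['sector', 'meal', 'year']]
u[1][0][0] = 'variation'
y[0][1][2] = 'situation'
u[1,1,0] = 'appearance'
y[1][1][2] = 'quality'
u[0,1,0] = 'discussion'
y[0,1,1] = 'song'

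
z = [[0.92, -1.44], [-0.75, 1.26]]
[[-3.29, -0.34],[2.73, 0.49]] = z @ [[-2.78, 3.54], [0.51, 2.50]]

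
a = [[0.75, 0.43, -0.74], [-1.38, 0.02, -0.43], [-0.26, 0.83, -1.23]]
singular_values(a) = [1.78, 1.57, 0.15]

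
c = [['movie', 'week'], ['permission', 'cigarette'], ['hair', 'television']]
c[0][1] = 'week'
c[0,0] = 'movie'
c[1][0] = 'permission'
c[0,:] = ['movie', 'week']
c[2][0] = 'hair'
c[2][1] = 'television'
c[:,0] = ['movie', 'permission', 'hair']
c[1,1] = 'cigarette'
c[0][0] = 'movie'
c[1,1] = 'cigarette'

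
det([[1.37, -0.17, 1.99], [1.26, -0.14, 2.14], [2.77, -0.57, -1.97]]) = -0.038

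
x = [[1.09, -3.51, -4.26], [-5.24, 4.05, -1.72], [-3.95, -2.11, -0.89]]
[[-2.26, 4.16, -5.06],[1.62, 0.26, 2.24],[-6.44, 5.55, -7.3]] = x @ [[0.95, -0.77, 0.92], [1.45, -1.06, 1.74], [-0.42, -0.30, -0.01]]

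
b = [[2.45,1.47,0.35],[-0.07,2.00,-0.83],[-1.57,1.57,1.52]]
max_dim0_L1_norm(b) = 5.04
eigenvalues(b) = [(2.92+0j), (1.52+1.55j), (1.52-1.55j)]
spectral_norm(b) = 3.09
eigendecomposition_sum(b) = [[1.75+0.00j, (1.76+0j), (-0.6-0j)], [(0.81+0j), (0.81+0j), (-0.28-0j)], [-1.05+0.00j, (-1.05+0j), 0.36+0.00j]] + [[0.35+0.27j, -0.14-0.77j, 0.48-0.16j], [-0.44+0.01j, 0.59+0.52j, -0.28+0.42j], [(-0.26+0.8j), (1.31-0.74j), 0.58+0.76j]] + [[(0.35-0.27j), (-0.14+0.77j), (0.48+0.16j)], [-0.44-0.01j, 0.59-0.52j, -0.28-0.42j], [-0.26-0.80j, 1.31+0.74j, (0.58-0.76j)]]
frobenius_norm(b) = 4.50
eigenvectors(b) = [[0.80+0.00j, (-0.14+0.4j), -0.14-0.40j], [0.37+0.00j, (-0.14-0.4j), -0.14+0.40j], [(-0.48+0j), (-0.8+0j), -0.80-0.00j]]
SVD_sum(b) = [[1.91, 1.98, -0.05],  [0.98, 1.02, -0.03],  [0.01, 0.01, -0.0]] + [[0.38,  -0.37,  -0.2], [-0.71,  0.7,  0.37], [-1.75,  1.71,  0.91]] + [[0.17, -0.15, 0.6],[-0.33, 0.29, -1.17],[0.17, -0.15, 0.61]]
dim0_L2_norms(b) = [2.91, 2.94, 1.77]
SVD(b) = [[-0.89, 0.19, 0.41], [-0.46, -0.37, -0.81], [-0.00, -0.91, 0.42]] @ diag([3.090359368394649, 2.8752126656079646, 1.5500745471437736]) @ [[-0.69,-0.72,0.02], [0.67,-0.65,-0.35], [0.26,-0.23,0.94]]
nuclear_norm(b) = 7.52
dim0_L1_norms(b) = [4.09, 5.04, 2.7]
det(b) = 13.77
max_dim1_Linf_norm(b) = 2.45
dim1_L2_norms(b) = [2.88, 2.17, 2.69]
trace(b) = 5.97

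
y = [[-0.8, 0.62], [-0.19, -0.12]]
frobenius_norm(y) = 1.04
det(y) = 0.21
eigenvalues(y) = [(-0.46+0.05j), (-0.46-0.05j)]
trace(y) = -0.92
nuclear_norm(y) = 1.23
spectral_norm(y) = 1.02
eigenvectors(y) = [[(0.87+0j), 0.87-0.00j], [0.48+0.07j, 0.48-0.07j]]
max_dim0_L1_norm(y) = 0.99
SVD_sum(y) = [[-0.81,0.61], [-0.06,0.05]] + [[0.01, 0.01], [-0.13, -0.17]]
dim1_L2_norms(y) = [1.01, 0.22]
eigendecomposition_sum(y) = [[(-0.4-1.64j), (0.31+3.04j)], [-0.09-0.93j, (-0.06+1.69j)]] + [[(-0.4+1.64j),(0.31-3.04j)], [-0.10+0.93j,-0.06-1.69j]]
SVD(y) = [[-1.0, -0.08], [-0.08, 1.00]] @ diag([1.0151573153167768, 0.21060775189634953]) @ [[0.8, -0.6], [-0.6, -0.80]]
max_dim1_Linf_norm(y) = 0.8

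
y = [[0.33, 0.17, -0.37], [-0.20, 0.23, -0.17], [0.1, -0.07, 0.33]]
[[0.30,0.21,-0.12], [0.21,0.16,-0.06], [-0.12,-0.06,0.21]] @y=[[0.05, 0.11, -0.19], [0.03, 0.08, -0.12], [-0.01, -0.05, 0.12]]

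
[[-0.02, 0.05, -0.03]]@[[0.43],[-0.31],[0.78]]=[[-0.05]]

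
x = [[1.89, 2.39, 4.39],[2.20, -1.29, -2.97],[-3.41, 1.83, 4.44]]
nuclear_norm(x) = 11.93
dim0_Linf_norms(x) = [3.41, 2.39, 4.44]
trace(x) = 5.04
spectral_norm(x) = 7.94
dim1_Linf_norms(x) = [4.39, 2.97, 4.44]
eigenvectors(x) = [[0.13-0.59j, 0.13+0.59j, (-0.1+0j)],[-0.43+0.00j, (-0.43-0j), 0.89+0.00j],[(0.67+0j), (0.67-0j), -0.44+0.00j]]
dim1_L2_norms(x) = [5.34, 3.91, 5.89]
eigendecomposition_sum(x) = [[0.94+1.81j, 1.19-0.56j, 2.19-1.56j], [1.10-0.96j, -0.58-0.73j, (-1.44-1.27j)], [-1.71+1.45j, 0.88+1.14j, (2.2+1.97j)]] + [[0.94-1.81j, 1.19+0.56j, (2.19+1.56j)], [(1.1+0.96j), -0.58+0.73j, (-1.44+1.27j)], [-1.71-1.45j, (0.88-1.14j), 2.20-1.97j]] + [[0.00+0.00j, 0.01+0.00j, 0.01-0.00j], [(-0-0j), (-0.12-0j), -0.08+0.00j], [0j, 0.06+0.00j, (0.04-0j)]]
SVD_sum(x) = [[-1.29, 1.65, 3.58], [1.17, -1.5, -3.25], [-1.75, 2.24, 4.85]] + [[3.18, 0.74, 0.81], [1.03, 0.24, 0.26], [-1.66, -0.39, -0.42]] + [[0.0,  -0.0,  0.00],[0.00,  -0.03,  0.02],[0.00,  -0.02,  0.01]]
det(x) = -1.33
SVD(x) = [[0.52, 0.85, 0.02], [-0.47, 0.27, 0.84], [0.71, -0.45, 0.55]] @ diag([7.93597368780317, 3.9484705409950482, 0.04245012826884441]) @ [[-0.31, 0.40, 0.86], [0.95, 0.22, 0.24], [0.09, -0.89, 0.44]]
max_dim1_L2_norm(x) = 5.89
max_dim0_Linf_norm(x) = 4.44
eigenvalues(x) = [(2.56+3.04j), (2.56-3.04j), (-0.08+0j)]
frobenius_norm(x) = 8.86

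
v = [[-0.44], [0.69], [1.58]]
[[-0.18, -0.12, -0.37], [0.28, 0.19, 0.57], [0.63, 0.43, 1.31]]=v@[[0.4, 0.27, 0.83]]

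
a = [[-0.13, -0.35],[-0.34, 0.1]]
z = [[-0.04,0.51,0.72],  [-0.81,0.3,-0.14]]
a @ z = [[0.29, -0.17, -0.04], [-0.07, -0.14, -0.26]]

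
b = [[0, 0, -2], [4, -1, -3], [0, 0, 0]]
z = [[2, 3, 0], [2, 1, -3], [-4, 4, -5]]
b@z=[[8, -8, 10], [18, -1, 18], [0, 0, 0]]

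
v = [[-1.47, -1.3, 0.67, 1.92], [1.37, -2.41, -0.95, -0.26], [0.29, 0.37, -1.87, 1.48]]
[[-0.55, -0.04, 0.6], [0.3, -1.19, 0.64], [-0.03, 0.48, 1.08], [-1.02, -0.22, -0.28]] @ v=[[0.93, 1.03, -1.45, -0.16], [-1.89, 2.71, 0.13, 1.83], [1.01, -0.72, -2.50, 1.42], [1.12, 1.75, 0.05, -2.32]]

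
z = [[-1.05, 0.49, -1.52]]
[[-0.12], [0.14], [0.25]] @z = [[0.13, -0.06, 0.18], [-0.15, 0.07, -0.21], [-0.26, 0.12, -0.38]]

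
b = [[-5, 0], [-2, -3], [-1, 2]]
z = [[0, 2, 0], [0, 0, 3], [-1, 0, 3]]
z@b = [[-4, -6], [-3, 6], [2, 6]]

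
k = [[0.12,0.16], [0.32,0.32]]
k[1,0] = 0.321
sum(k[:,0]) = 0.446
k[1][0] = 0.321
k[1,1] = 0.32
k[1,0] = 0.321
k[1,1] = 0.32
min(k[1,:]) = 0.32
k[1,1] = 0.32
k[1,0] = 0.321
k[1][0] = 0.321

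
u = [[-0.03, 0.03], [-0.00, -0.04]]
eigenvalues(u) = [-0.03, -0.04]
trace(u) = -0.07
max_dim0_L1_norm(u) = 0.07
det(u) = 0.00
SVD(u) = [[-0.74, -0.68],[0.68, -0.74]] @ diag([0.053890253830161446, 0.02226747722847764]) @ [[0.41, -0.91], [0.91, 0.41]]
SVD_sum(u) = [[-0.02, 0.04], [0.01, -0.03]] + [[-0.01, -0.01], [-0.01, -0.01]]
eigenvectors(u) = [[1.0, -0.95], [0.00, 0.32]]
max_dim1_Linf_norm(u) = 0.04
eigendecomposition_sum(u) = [[-0.03, -0.09], [-0.0, -0.0]] + [[-0.00, 0.12], [-0.0, -0.04]]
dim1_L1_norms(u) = [0.06, 0.04]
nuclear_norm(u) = 0.08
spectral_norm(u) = 0.05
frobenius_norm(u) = 0.06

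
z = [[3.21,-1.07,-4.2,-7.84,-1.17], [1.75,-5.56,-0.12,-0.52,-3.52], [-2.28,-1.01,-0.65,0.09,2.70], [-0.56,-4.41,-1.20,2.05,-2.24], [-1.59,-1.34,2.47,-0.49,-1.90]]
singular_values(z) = [10.07, 8.32, 3.92, 3.11, 1.22]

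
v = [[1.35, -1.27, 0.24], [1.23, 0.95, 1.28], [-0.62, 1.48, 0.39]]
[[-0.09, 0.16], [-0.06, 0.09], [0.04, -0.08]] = v@[[0.01, -0.14], [0.06, -0.21], [-0.1, 0.36]]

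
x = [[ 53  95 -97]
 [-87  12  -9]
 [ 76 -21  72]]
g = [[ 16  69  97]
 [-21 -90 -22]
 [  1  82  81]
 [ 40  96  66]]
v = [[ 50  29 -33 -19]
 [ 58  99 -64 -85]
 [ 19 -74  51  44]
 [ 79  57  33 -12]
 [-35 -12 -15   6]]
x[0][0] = 53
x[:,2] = [-97, -9, 72]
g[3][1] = 96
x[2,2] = 72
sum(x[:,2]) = -34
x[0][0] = 53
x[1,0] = -87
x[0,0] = 53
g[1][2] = -22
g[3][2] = 66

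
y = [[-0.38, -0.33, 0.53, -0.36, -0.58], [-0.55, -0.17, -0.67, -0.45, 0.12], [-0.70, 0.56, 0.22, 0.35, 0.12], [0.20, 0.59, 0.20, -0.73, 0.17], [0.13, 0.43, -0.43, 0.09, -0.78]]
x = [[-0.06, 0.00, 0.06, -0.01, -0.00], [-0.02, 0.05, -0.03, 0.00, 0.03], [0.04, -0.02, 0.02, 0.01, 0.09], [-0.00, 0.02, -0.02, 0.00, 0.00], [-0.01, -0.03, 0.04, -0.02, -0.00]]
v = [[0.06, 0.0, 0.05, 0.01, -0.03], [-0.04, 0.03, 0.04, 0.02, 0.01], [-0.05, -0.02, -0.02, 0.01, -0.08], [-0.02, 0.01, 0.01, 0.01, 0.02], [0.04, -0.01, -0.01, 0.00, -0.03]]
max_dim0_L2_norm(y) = 1.0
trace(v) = 0.05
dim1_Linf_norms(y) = [0.58, 0.67, 0.7, 0.73, 0.78]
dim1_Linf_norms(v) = [0.06, 0.04, 0.08, 0.02, 0.04]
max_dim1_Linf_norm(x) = 0.09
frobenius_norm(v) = 0.16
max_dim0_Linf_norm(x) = 0.09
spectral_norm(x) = 0.11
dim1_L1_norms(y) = [2.18, 1.96, 1.95, 1.89, 1.86]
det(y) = -0.99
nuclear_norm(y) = 4.99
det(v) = -0.00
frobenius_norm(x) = 0.16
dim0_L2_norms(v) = [0.1, 0.04, 0.07, 0.03, 0.09]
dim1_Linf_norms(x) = [0.06, 0.05, 0.09, 0.02, 0.04]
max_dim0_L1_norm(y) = 2.08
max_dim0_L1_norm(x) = 0.17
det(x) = 0.00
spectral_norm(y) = 1.01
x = v @ y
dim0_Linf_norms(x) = [0.06, 0.05, 0.06, 0.02, 0.09]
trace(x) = 0.01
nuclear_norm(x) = 0.29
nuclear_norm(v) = 0.29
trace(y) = -1.84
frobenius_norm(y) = 2.23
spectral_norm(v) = 0.10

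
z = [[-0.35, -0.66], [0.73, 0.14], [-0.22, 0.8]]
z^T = [[-0.35, 0.73, -0.22], [-0.66, 0.14, 0.8]]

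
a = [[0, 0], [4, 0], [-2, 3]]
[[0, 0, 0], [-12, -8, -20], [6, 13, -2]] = a @ [[-3, -2, -5], [0, 3, -4]]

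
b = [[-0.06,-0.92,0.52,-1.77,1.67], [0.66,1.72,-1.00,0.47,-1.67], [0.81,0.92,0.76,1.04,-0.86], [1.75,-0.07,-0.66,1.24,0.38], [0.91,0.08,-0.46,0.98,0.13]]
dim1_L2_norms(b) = [2.65, 2.72, 1.98, 2.28, 1.42]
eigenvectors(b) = [[0.29-0.40j, (0.29+0.4j), -0.02+0.00j, (-0.4+0j), (-0.31+0j)], [(-0.46+0.02j), -0.46-0.02j, 0.64+0.00j, 0.01+0.00j, (0.66+0j)], [-0.15+0.33j, -0.15-0.33j, (0.25+0j), -0.72+0.00j, (-0.17+0j)], [(-0.54+0j), -0.54-0.00j, (-0.61+0j), 0.41+0.00j, 0.25+0.00j], [(-0.33+0.11j), (-0.33-0.11j), -0.39+0.00j, (0.39+0j), 0.62+0.00j]]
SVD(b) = [[-0.6, 0.23, -0.26, 0.71, 0.15], [0.59, -0.36, -0.62, 0.37, 0.04], [0.39, 0.00, 0.72, 0.58, 0.04], [0.3, 0.79, -0.18, 0.04, -0.49], [0.23, 0.44, -0.06, -0.14, 0.86]] @ diag([4.109028755138191, 2.3721806310229736, 1.3588593185835212, 1.0890020798620839, 0.10916760326090333]) @ [[0.36, 0.47, -0.22, 0.57, -0.53], [0.65, -0.35, -0.1, 0.36, 0.56], [-0.13, -0.12, 0.86, 0.46, -0.06], [0.56, 0.47, 0.44, -0.52, 0.05], [-0.34, 0.65, -0.05, 0.25, 0.63]]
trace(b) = 3.79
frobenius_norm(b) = 5.06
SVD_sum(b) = [[-0.89, -1.14, 0.54, -1.40, 1.29], [0.87, 1.12, -0.53, 1.38, -1.27], [0.58, 0.75, -0.35, 0.91, -0.84], [0.45, 0.58, -0.28, 0.72, -0.66], [0.35, 0.45, -0.21, 0.55, -0.51]] + [[0.35, -0.19, -0.06, 0.19, 0.30], [-0.55, 0.30, 0.09, -0.30, -0.48], [0.01, -0.00, -0.0, 0.0, 0.00], [1.22, -0.67, -0.2, 0.67, 1.06], [0.67, -0.37, -0.11, 0.37, 0.58]] + [[0.05, 0.04, -0.30, -0.16, 0.02],[0.11, 0.10, -0.73, -0.39, 0.05],[-0.13, -0.12, 0.84, 0.45, -0.06],[0.03, 0.03, -0.21, -0.11, 0.01],[0.01, 0.01, -0.07, -0.04, 0.0]] + [[0.44, 0.36, 0.34, -0.4, 0.04], [0.23, 0.19, 0.18, -0.21, 0.02], [0.36, 0.3, 0.27, -0.33, 0.03], [0.02, 0.02, 0.02, -0.02, 0.0], [-0.09, -0.07, -0.07, 0.08, -0.01]] + [[-0.01, 0.01, -0.00, 0.00, 0.01], [-0.00, 0.0, -0.0, 0.0, 0.0], [-0.00, 0.0, -0.0, 0.0, 0.0], [0.02, -0.04, 0.0, -0.01, -0.03], [-0.03, 0.06, -0.0, 0.02, 0.06]]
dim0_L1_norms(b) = [4.19, 3.71, 3.4, 5.5, 4.71]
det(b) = 1.57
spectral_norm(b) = 4.11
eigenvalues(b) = [(0.28+1.63j), (0.28-1.63j), (1.87+0j), (1.07+0j), (0.29+0j)]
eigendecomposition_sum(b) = [[-0.27+0.67j, -0.43+0.15j, 0.02-0.35j, -0.88-0.07j, 0.69+0.11j], [(0.64-0.19j), 0.36+0.23j, (-0.26+0.19j), 0.46+0.68j, (-0.32-0.57j)], [0.09-0.52j, 0.29-0.17j, 0.04+0.25j, (0.64-0.08j), (-0.51+0.02j)], [(0.76-0.19j), (0.41+0.29j), -0.32+0.20j, (0.5+0.82j), (-0.34-0.67j)], [(0.42-0.27j), 0.31+0.09j, -0.15+0.19j, 0.47+0.39j, -0.35-0.34j]] + [[-0.27-0.67j, (-0.43-0.15j), (0.02+0.35j), -0.88+0.07j, 0.69-0.11j], [(0.64+0.19j), 0.36-0.23j, -0.26-0.19j, (0.46-0.68j), -0.32+0.57j], [(0.09+0.52j), (0.29+0.17j), (0.04-0.25j), (0.64+0.08j), (-0.51-0.02j)], [(0.76+0.19j), 0.41-0.29j, (-0.32-0.2j), (0.5-0.82j), (-0.34+0.67j)], [0.42+0.27j, (0.31-0.09j), (-0.15-0.19j), (0.47-0.39j), -0.35+0.34j]] + [[0.02+0.00j, -0.02+0.00j, 0.01-0.00j, 0.01+0.00j, (0.04-0j)], [(-0.76-0j), (0.96-0j), (-0.49+0j), -0.22-0.00j, (-1.46+0j)], [(-0.3-0j), (0.37-0j), -0.19+0.00j, -0.09-0.00j, (-0.57+0j)], [0.72+0.00j, (-0.91+0j), 0.46-0.00j, (0.21+0j), (1.38-0j)], [0.46+0.00j, -0.58+0.00j, 0.29-0.00j, (0.13+0j), 0.88-0.00j]] + [[0.53+0.00j,(-0.01+0j),(0.48-0j),-0.12+0.00j,(0.46-0j)], [(-0.02-0j),0.00-0.00j,(-0.01+0j),0.00-0.00j,-0.01+0.00j], [0.96+0.00j,(-0.02+0j),(0.88-0j),(-0.22+0j),0.84-0.00j], [-0.54-0.00j,0.01-0.00j,(-0.5+0j),0.12-0.00j,(-0.48+0j)], [-0.52-0.00j,(0.01-0j),-0.48+0.00j,0.12-0.00j,-0.46+0.00j]] + [[-0.07-0.00j, (-0.02-0j), (-0.01+0j), (0.11-0j), (-0.2+0j)], [0.15+0.00j, 0.04+0.00j, (0.03-0j), -0.23+0.00j, 0.43-0.00j], [(-0.04-0j), -0.01-0.00j, (-0.01+0j), 0.06-0.00j, (-0.12+0j)], [(0.06+0j), (0.02+0j), 0.01-0.00j, (-0.09+0j), 0.17-0.00j], [0.14+0.00j, (0.04+0j), (0.03-0j), (-0.21+0j), 0.41-0.00j]]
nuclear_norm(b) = 9.04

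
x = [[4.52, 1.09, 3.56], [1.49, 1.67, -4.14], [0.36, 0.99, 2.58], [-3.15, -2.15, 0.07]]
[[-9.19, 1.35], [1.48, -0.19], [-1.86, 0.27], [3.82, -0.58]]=x@[[-1.61, 0.24],[0.56, -0.08],[-0.71, 0.10]]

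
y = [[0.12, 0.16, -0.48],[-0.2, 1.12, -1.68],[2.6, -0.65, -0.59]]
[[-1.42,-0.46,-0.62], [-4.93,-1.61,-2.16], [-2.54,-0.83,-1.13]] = y @ [[-0.49, -0.16, -0.22], [-0.48, -0.16, -0.21], [2.67, 0.87, 1.17]]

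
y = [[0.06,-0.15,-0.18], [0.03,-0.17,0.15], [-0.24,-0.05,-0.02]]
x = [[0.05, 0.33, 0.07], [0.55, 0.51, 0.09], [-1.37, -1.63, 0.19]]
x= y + [[-0.01, 0.48, 0.25], [0.52, 0.68, -0.06], [-1.13, -1.58, 0.21]]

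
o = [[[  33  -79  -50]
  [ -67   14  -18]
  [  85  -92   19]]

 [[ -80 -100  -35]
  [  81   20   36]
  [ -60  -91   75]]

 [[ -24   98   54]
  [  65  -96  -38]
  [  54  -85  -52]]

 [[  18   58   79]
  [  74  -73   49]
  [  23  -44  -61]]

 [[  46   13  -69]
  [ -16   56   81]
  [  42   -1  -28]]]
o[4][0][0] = 46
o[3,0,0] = 18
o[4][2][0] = 42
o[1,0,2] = -35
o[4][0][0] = 46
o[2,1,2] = -38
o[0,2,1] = -92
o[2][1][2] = -38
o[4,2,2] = -28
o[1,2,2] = 75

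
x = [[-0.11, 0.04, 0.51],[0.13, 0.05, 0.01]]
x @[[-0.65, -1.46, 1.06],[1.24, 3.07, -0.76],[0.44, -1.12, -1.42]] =[[0.35, -0.29, -0.87],[-0.02, -0.05, 0.09]]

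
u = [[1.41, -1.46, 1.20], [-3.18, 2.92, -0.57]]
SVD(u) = [[-0.46, 0.89],[0.89, 0.46]] @ diag([4.881753031498047, 0.8317976553583453]) @ [[-0.71,0.67,-0.22],  [-0.25,0.05,0.97]]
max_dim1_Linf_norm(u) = 3.18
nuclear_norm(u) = 5.71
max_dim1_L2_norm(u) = 4.35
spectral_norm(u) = 4.88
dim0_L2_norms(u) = [3.48, 3.26, 1.33]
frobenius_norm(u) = 4.95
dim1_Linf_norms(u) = [1.46, 3.18]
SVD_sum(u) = [[1.59, -1.5, 0.48],  [-3.09, 2.9, -0.94]] + [[-0.18, 0.04, 0.72], [-0.09, 0.02, 0.37]]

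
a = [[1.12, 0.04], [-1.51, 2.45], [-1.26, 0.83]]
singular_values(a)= [3.27, 1.07]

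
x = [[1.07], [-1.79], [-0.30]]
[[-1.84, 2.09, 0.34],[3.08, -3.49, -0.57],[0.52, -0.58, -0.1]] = x @ [[-1.72, 1.95, 0.32]]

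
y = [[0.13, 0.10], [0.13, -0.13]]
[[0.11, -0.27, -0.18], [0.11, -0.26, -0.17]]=y @ [[0.85, -2.05, -1.32], [0.03, -0.08, -0.05]]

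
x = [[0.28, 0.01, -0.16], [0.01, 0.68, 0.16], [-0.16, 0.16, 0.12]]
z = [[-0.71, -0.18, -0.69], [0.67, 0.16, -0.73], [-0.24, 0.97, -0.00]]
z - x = [[-0.99, -0.19, -0.53], [0.66, -0.52, -0.89], [-0.08, 0.81, -0.12]]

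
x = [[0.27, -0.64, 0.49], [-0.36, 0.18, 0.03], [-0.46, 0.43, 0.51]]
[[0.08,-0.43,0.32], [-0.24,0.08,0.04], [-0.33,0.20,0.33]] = x @[[0.72, 0.11, -0.09], [0.11, 0.66, -0.07], [-0.09, -0.07, 0.62]]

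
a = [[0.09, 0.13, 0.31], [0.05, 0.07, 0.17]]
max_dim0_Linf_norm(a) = 0.31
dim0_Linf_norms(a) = [0.09, 0.13, 0.31]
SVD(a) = [[-0.88,-0.48], [-0.48,0.88]] @ diag([0.39673476682488035, 0.0012348248490480526]) @ [[-0.26, -0.37, -0.89],[0.52, -0.83, 0.20]]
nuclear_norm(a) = 0.40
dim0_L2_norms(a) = [0.1, 0.15, 0.35]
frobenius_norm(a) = 0.40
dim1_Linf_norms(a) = [0.31, 0.17]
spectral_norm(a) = 0.40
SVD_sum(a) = [[0.09, 0.13, 0.31],[0.05, 0.07, 0.17]] + [[-0.00, 0.00, -0.0], [0.00, -0.00, 0.0]]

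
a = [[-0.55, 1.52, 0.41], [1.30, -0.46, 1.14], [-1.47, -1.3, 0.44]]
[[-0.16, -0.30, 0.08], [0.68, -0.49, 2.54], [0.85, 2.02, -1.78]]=a@[[-0.12,-0.80,1.25], [-0.31,-0.56,0.26], [0.61,0.26,0.91]]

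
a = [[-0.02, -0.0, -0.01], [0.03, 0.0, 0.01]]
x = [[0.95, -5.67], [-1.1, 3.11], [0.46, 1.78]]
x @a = [[-0.19,0.00,-0.07],[0.12,0.00,0.04],[0.04,0.00,0.01]]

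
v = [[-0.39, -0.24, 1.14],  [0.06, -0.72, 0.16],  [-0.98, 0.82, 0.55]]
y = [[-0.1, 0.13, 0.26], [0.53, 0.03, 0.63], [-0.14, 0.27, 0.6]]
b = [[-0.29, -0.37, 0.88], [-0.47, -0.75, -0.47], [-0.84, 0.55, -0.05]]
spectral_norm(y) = 0.97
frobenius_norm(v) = 2.00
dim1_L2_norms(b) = [1.0, 1.0, 1.01]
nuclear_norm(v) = 3.03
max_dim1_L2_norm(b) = 1.01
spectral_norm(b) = 1.01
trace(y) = 0.53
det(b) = -1.01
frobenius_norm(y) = 1.11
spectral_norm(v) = 1.61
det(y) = 0.00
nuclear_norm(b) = 3.01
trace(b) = -1.09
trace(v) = -0.56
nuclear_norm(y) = 1.50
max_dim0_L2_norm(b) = 1.01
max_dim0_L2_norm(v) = 1.28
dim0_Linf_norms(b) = [0.84, 0.75, 0.88]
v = y + b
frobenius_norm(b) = 1.74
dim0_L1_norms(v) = [1.43, 1.78, 1.85]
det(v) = -0.50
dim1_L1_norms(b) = [1.54, 1.69, 1.44]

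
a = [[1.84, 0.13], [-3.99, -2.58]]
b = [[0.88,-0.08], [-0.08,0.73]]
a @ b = [[1.61, -0.05],[-3.3, -1.56]]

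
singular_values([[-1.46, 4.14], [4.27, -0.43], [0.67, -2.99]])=[5.81, 3.65]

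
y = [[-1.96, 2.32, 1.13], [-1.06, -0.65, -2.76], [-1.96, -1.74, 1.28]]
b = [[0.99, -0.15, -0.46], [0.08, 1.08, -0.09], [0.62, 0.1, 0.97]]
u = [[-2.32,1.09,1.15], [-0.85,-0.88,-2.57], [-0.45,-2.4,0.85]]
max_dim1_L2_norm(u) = 2.85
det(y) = 27.39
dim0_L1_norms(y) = [4.98, 4.71, 5.17]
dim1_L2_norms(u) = [2.81, 2.85, 2.59]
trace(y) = -1.33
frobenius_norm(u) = 4.76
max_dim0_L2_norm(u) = 2.94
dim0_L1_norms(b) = [1.69, 1.33, 1.52]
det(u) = 19.98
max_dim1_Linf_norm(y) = 2.76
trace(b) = 3.04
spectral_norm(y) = 3.58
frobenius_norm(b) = 1.93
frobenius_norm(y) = 5.31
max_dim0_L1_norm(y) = 5.17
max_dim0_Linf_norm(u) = 2.57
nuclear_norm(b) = 3.34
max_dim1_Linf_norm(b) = 1.08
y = b @ u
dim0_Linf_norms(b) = [0.99, 1.08, 0.97]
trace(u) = -2.35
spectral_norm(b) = 1.20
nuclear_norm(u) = 8.19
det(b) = 1.37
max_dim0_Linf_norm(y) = 2.76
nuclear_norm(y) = 9.12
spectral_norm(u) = 3.17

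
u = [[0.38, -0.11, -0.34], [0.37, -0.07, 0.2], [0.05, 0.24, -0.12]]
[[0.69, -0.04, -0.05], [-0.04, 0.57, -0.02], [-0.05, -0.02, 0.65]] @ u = [[0.24,-0.09,-0.24], [0.19,-0.04,0.13], [0.01,0.16,-0.06]]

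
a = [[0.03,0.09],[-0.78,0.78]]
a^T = [[0.03, -0.78], [0.09, 0.78]]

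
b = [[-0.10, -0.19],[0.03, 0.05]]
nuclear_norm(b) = 0.23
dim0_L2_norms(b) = [0.1, 0.2]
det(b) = 0.00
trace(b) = -0.05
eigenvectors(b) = [[0.93+0.00j, 0.93-0.00j], [(-0.37-0.04j), -0.37+0.04j]]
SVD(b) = [[-0.97, 0.26],[0.26, 0.97]] @ diag([0.22246370272409133, 0.0031465807294782273]) @ [[0.47,  0.88], [0.88,  -0.47]]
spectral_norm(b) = 0.22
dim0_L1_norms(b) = [0.13, 0.24]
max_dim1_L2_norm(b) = 0.21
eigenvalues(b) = [(-0.03+0.01j), (-0.03-0.01j)]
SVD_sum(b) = [[-0.1, -0.19], [0.03, 0.05]] + [[0.0, -0.00], [0.0, -0.0]]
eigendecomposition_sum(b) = [[-0.05-0.10j, (-0.1-0.27j)],[0.02+0.04j, (0.02+0.11j)]] + [[-0.05+0.10j, -0.09+0.27j],[(0.01-0.04j), 0.02-0.11j]]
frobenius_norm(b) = 0.22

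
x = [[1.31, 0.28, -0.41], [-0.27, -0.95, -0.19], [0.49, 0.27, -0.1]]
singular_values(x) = [1.59, 0.88, 0.0]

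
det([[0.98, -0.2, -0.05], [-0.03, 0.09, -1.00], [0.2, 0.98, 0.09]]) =1.010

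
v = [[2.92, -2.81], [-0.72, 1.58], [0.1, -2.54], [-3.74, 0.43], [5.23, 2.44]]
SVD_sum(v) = [[2.75, 0.16], [-0.63, -0.04], [-0.04, -0.0], [-3.7, -0.21], [5.35, 0.3]] + [[0.17, -2.97], [-0.09, 1.62], [0.14, -2.54], [-0.04, 0.64], [-0.12, 2.14]]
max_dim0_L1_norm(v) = 12.71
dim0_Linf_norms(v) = [5.23, 2.81]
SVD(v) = [[-0.39, 0.62], [0.09, -0.34], [0.01, 0.53], [0.52, -0.13], [-0.75, -0.45]] @ diag([7.105164424892249, 4.784823768462703]) @ [[-1.0,-0.06], [0.06,-1.00]]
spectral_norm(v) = 7.11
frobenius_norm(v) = 8.57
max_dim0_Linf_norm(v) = 5.23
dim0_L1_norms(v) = [12.71, 9.8]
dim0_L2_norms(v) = [7.1, 4.79]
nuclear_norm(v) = 11.89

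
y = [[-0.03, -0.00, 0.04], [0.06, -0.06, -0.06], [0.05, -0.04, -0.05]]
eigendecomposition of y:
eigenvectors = [[0.25, -0.69, 0.77], [-0.77, -0.7, 0.14], [-0.58, -0.20, 0.63]]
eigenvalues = [-0.12, -0.02, 0.0]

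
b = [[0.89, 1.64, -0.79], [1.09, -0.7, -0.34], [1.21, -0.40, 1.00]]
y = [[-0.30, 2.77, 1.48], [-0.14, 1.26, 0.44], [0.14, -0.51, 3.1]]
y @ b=[[4.54, -3.02, 0.78], [1.78, -1.29, 0.12], [3.32, -0.65, 3.16]]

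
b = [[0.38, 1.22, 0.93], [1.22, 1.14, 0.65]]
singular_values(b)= [2.31, 0.61]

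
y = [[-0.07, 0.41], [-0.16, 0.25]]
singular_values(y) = [0.5, 0.1]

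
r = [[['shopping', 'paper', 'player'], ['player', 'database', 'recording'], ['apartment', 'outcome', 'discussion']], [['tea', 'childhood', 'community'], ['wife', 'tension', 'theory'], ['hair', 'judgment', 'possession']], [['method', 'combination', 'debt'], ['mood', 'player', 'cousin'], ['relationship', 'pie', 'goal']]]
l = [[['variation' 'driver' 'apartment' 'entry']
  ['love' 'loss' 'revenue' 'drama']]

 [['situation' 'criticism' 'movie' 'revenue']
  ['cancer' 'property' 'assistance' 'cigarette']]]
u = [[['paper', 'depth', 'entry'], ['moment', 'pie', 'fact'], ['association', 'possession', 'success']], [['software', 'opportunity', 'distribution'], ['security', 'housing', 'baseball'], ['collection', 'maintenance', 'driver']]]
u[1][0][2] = 'distribution'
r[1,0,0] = 'tea'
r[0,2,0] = 'apartment'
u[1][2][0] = 'collection'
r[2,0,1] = 'combination'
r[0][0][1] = 'paper'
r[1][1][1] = 'tension'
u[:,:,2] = [['entry', 'fact', 'success'], ['distribution', 'baseball', 'driver']]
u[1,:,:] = [['software', 'opportunity', 'distribution'], ['security', 'housing', 'baseball'], ['collection', 'maintenance', 'driver']]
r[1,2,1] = 'judgment'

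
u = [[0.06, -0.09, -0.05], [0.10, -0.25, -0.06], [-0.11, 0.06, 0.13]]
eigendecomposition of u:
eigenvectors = [[-0.3,-0.78,0.3],[-0.21,-0.17,0.95],[0.93,-0.6,-0.07]]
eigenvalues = [0.15, 0.0, -0.21]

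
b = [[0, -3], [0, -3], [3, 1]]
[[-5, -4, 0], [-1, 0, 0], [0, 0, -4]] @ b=[[0, 27], [0, 3], [-12, -4]]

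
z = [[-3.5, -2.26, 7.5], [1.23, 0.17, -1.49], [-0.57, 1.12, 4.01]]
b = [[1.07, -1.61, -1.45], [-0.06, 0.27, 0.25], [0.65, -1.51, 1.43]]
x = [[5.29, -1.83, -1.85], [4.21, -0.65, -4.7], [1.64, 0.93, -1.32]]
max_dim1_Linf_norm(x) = 5.29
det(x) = 22.38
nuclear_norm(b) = 4.70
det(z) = 12.06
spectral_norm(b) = 2.56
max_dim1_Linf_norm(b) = 1.61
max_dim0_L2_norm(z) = 8.63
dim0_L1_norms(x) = [11.14, 3.41, 7.87]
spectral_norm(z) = 9.47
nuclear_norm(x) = 12.05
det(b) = 0.54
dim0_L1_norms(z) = [5.3, 3.55, 13.0]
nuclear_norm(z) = 12.27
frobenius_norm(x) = 8.96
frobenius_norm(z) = 9.75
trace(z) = 0.68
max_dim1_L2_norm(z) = 8.58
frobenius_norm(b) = 3.28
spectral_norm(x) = 8.56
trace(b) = 2.77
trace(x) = 3.32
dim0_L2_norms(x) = [6.96, 2.15, 5.22]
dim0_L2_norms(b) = [1.25, 2.22, 2.05]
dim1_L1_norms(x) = [8.97, 9.56, 3.89]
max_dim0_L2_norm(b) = 2.22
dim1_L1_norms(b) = [4.13, 0.58, 3.59]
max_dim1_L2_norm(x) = 6.34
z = b @ x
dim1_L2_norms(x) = [5.9, 6.34, 2.3]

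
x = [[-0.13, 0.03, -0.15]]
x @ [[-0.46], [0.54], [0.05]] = [[0.07]]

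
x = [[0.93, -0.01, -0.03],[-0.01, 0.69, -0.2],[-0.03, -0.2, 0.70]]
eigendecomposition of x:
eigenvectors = [[0.06, 0.94, 0.33],[0.71, 0.19, -0.68],[0.70, -0.28, 0.66]]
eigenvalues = [0.49, 0.94, 0.89]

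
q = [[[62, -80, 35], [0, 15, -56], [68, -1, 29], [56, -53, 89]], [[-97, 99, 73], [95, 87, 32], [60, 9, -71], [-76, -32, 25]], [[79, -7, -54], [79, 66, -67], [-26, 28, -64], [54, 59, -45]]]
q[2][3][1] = 59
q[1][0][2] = 73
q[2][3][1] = 59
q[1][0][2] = 73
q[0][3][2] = 89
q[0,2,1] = -1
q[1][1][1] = 87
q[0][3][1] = -53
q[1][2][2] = -71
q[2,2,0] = -26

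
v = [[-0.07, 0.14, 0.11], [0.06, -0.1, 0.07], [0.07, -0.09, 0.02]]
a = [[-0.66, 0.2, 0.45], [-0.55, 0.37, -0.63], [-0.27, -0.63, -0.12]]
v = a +[[0.59,-0.06,-0.34], [0.61,-0.47,0.7], [0.34,0.54,0.14]]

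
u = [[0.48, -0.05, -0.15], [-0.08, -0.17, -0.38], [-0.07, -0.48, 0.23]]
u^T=[[0.48, -0.08, -0.07],  [-0.05, -0.17, -0.48],  [-0.15, -0.38, 0.23]]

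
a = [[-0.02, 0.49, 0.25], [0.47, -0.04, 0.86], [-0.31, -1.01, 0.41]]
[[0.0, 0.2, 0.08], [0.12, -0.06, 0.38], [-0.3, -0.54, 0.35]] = a @ [[0.51, 0.09, -0.13], [0.09, 0.47, -0.1], [-0.13, -0.1, 0.51]]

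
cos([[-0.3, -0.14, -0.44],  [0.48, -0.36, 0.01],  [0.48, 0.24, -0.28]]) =[[1.09, 0.00, -0.13], [0.16, 0.97, 0.11], [0.09, 0.11, 1.07]]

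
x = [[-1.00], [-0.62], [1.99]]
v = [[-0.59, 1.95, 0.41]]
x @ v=[[0.59, -1.95, -0.41], [0.37, -1.21, -0.25], [-1.17, 3.88, 0.82]]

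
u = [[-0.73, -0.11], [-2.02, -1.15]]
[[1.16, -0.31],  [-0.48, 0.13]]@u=[[-0.22, 0.23], [0.09, -0.10]]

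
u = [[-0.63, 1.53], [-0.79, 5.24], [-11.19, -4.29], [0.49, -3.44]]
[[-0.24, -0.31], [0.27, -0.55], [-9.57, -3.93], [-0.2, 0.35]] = u @ [[0.79, 0.37], [0.17, -0.05]]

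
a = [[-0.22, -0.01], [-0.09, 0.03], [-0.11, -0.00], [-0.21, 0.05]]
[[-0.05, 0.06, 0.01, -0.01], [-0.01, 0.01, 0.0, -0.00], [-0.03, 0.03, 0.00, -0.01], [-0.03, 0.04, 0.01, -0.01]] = a @ [[0.23, -0.25, -0.04, 0.06],[0.30, -0.33, -0.05, 0.08]]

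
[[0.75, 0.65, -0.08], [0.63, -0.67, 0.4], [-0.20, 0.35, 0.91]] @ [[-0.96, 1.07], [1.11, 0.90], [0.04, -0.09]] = [[-0.0, 1.39], [-1.33, 0.04], [0.62, 0.02]]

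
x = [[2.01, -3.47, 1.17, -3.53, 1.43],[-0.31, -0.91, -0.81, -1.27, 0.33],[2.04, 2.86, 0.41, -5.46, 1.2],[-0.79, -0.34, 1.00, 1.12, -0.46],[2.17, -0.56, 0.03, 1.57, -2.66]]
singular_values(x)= [7.69, 4.73, 3.53, 1.52, 0.66]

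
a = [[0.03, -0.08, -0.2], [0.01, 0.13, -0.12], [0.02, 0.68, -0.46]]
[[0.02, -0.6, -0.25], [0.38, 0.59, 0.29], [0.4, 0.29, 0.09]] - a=[[-0.01, -0.52, -0.05], [0.37, 0.46, 0.41], [0.38, -0.39, 0.55]]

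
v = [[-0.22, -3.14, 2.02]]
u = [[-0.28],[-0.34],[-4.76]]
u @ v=[[0.06, 0.88, -0.57], [0.07, 1.07, -0.69], [1.05, 14.95, -9.62]]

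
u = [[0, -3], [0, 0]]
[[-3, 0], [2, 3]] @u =[[0, 9], [0, -6]]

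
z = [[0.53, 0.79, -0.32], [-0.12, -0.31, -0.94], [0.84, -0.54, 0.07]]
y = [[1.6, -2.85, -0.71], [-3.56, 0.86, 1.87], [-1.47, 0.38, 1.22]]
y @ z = [[0.59,2.53,2.12], [-0.42,-4.09,0.46], [0.2,-1.94,0.20]]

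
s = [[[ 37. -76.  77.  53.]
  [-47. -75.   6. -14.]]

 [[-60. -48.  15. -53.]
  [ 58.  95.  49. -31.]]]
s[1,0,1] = -48.0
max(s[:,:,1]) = 95.0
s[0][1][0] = -47.0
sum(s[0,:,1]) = -151.0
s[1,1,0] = 58.0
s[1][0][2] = 15.0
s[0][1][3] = -14.0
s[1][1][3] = -31.0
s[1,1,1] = 95.0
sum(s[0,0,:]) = 91.0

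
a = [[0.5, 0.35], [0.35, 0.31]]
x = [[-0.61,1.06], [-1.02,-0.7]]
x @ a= [[0.07,0.12], [-0.76,-0.57]]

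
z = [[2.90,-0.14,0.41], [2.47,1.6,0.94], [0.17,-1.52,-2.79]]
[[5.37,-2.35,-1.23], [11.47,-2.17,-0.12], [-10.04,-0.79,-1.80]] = z @ [[1.75, -0.87, -0.46],  [3.37, -0.22, 0.4],  [1.87, 0.35, 0.40]]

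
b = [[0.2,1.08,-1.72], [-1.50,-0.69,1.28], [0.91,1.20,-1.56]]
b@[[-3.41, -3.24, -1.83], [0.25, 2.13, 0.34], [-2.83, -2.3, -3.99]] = [[4.46,5.61,6.86],[1.32,0.45,-2.60],[1.61,3.20,4.97]]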